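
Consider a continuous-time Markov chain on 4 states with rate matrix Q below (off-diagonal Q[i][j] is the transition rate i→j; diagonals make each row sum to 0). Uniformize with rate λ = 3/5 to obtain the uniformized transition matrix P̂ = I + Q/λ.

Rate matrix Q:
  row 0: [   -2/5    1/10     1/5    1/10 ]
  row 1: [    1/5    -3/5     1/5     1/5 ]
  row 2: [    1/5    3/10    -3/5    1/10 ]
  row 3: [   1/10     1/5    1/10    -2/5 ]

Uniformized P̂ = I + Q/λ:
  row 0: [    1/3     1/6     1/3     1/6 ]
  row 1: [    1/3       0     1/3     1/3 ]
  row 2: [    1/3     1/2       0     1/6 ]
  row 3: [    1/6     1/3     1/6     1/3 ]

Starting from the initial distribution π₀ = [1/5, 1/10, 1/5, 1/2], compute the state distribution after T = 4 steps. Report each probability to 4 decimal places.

π = [0.2921, 0.2377, 0.2208, 0.2494]

t=0: π = [0.2000, 0.1000, 0.2000, 0.5000]
t=1: π = [0.2500, 0.3000, 0.1833, 0.2667]
t=2: π = [0.2889, 0.2222, 0.2278, 0.2611]
t=3: π = [0.2898, 0.2491, 0.2139, 0.2472]
t=4: π = [0.2921, 0.2377, 0.2208, 0.2494]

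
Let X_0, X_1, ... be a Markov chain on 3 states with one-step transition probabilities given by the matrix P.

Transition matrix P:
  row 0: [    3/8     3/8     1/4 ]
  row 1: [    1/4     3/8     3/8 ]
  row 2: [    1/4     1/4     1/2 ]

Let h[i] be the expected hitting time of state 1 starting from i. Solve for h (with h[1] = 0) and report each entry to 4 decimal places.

First-step conditioning: h[1] = 0; for i ≠ 1, h[i] = 1 + Σ_k P[i][k]·h[k].
  h[0] = 1 + 3/8·h[0] + 1/4·h[2]
  h[2] = 1 + 1/4·h[0] + 1/2·h[2]
Solving the 2×2 linear system over states ≠ 1 gives exactly h = [3, 0, 7/2] (h[1] = 0 is the target).

h = [3.0000, 0.0000, 3.5000]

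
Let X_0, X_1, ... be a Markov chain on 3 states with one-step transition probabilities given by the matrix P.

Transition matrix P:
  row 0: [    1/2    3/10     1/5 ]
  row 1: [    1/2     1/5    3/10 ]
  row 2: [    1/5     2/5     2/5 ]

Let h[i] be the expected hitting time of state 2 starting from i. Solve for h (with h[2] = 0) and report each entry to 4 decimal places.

First-step conditioning: h[2] = 0; for i ≠ 2, h[i] = 1 + Σ_k P[i][k]·h[k].
  h[0] = 1 + 1/2·h[0] + 3/10·h[1]
  h[1] = 1 + 1/2·h[0] + 1/5·h[1]
Solving the 2×2 linear system over states ≠ 2 gives exactly h = [22/5, 4, 0] (h[2] = 0 is the target).

h = [4.4000, 4.0000, 0.0000]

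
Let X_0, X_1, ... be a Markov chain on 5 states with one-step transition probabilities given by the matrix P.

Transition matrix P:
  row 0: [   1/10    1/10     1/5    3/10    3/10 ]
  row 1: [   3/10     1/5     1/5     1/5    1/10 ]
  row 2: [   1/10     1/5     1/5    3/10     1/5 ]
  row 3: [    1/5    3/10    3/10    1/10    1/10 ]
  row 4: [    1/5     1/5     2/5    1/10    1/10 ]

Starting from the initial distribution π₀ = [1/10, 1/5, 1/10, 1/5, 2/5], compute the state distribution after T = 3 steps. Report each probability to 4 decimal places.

π = [0.1783, 0.2050, 0.2561, 0.2022, 0.1584]

t=0: π = [0.1000, 0.2000, 0.1000, 0.2000, 0.4000]
t=1: π = [0.2000, 0.2100, 0.3000, 0.1600, 0.1300]
t=2: π = [0.1710, 0.1960, 0.2420, 0.2210, 0.1700]
t=3: π = [0.1783, 0.2050, 0.2561, 0.2022, 0.1584]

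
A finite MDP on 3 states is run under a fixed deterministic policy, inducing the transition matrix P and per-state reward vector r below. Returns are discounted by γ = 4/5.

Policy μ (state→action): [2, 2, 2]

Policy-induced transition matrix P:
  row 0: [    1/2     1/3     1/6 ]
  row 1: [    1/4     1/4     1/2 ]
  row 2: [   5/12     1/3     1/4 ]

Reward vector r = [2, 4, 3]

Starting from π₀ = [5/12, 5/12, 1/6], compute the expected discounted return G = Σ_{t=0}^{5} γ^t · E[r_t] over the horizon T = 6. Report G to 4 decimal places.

G = 10.8299

t=0: π = [0.4167, 0.4167, 0.1667], E[r] = 3.0000, γ^t·E[r] = 3.000000, running G = 3.000000
t=1: π = [0.3819, 0.2986, 0.3194], E[r] = 2.9167, γ^t·E[r] = 2.333333, running G = 5.333333
t=2: π = [0.3987, 0.3084, 0.2928], E[r] = 2.9097, γ^t·E[r] = 1.862222, running G = 7.195556
t=3: π = [0.3985, 0.3076, 0.2939], E[r] = 2.9091, γ^t·E[r] = 1.489481, running G = 8.685037
t=4: π = [0.3986, 0.3077, 0.2937], E[r] = 2.9091, γ^t·E[r] = 1.191565, running G = 9.876602
t=5: π = [0.3986, 0.3077, 0.2937], E[r] = 2.9091, γ^t·E[r] = 0.953251, running G = 10.829853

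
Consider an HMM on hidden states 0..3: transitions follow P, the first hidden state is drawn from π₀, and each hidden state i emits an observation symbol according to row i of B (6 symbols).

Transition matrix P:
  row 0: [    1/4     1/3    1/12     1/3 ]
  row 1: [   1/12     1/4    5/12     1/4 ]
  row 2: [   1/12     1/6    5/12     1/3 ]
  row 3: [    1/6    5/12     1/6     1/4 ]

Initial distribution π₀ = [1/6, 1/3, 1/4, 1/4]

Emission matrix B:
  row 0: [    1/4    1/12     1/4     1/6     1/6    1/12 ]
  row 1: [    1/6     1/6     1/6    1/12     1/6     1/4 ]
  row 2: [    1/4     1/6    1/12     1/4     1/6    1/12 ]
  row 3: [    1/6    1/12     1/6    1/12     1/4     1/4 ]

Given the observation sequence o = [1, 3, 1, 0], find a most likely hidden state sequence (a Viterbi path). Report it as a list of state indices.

t=0: δ = [1.389e-02, 5.556e-02, 4.167e-02, 2.083e-02]  (obs o_0=1)
t=1: δ = [7.716e-04, 1.157e-03, 5.787e-03, 1.157e-03]  ψ = [1, 1, 1, 1]  (obs o_1=3)
t=2: δ = [4.019e-05, 1.608e-04, 4.019e-04, 1.608e-04]  ψ = [2, 2, 2, 2]  (obs o_2=1)
t=3: δ = [8.372e-06, 1.116e-05, 4.186e-05, 2.233e-05]  ψ = [2, 2, 2, 2]  (obs o_3=0)
backtrack: best end state = 2; path = [1, 2, 2, 2]

path = [1, 2, 2, 2]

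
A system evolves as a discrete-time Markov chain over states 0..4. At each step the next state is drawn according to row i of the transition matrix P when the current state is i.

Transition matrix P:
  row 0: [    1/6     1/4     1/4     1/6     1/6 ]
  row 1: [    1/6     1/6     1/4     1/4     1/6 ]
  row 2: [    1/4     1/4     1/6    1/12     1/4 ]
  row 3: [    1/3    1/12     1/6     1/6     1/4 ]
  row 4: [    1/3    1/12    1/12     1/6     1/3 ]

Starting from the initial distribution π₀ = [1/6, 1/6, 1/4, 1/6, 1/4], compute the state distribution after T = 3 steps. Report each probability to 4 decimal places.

π = [0.2486, 0.1691, 0.1819, 0.1656, 0.2348]

t=0: π = [0.1667, 0.1667, 0.2500, 0.1667, 0.2500]
t=1: π = [0.2569, 0.1667, 0.1736, 0.1597, 0.2431]
t=2: π = [0.2483, 0.1690, 0.1817, 0.1661, 0.2350]
t=3: π = [0.2486, 0.1691, 0.1819, 0.1656, 0.2348]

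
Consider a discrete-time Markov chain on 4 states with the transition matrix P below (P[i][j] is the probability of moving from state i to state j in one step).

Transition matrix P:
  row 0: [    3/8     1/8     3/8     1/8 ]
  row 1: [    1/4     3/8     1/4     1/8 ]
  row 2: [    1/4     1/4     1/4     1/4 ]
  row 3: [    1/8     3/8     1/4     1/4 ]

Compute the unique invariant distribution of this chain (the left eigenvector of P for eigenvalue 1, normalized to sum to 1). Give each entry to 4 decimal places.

Balance equations π_j = Σ_i π_i·P[i][j]:
  π_0 = 3/8·π_0 + 1/4·π_1 + 1/4·π_2 + 1/8·π_3
  π_1 = 1/8·π_0 + 3/8·π_1 + 1/4·π_2 + 3/8·π_3
  π_2 = 3/8·π_0 + 1/4·π_1 + 1/4·π_2 + 1/4·π_3
  normalize: π_0 + π_1 + π_2 + π_3 = 1
Solving the linear system gives exactly π = [34/131, 36/131, 37/131, 24/131].

π = [0.2595, 0.2748, 0.2824, 0.1832]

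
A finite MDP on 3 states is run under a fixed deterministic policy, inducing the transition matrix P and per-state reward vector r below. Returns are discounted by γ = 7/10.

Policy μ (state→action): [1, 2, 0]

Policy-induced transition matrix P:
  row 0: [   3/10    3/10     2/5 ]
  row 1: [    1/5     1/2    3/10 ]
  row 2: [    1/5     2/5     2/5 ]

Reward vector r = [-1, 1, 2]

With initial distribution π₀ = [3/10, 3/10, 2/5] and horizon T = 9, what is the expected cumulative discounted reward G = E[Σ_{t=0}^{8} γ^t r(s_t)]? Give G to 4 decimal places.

G = 2.8065

t=0: π = [0.3000, 0.3000, 0.4000], E[r] = 0.8000, γ^t·E[r] = 0.800000, running G = 0.800000
t=1: π = [0.2300, 0.4000, 0.3700], E[r] = 0.9100, γ^t·E[r] = 0.637000, running G = 1.437000
t=2: π = [0.2230, 0.4170, 0.3600], E[r] = 0.9140, γ^t·E[r] = 0.447860, running G = 1.884860
t=3: π = [0.2223, 0.4194, 0.3583], E[r] = 0.9137, γ^t·E[r] = 0.313399, running G = 2.198259
t=4: π = [0.2222, 0.4197, 0.3581], E[r] = 0.9136, γ^t·E[r] = 0.219355, running G = 2.417614
t=5: π = [0.2222, 0.4197, 0.3580], E[r] = 0.9136, γ^t·E[r] = 0.153546, running G = 2.571160
t=6: π = [0.2222, 0.4198, 0.3580], E[r] = 0.9136, γ^t·E[r] = 0.107482, running G = 2.678642
t=7: π = [0.2222, 0.4198, 0.3580], E[r] = 0.9136, γ^t·E[r] = 0.075237, running G = 2.753879
t=8: π = [0.2222, 0.4198, 0.3580], E[r] = 0.9136, γ^t·E[r] = 0.052666, running G = 2.806546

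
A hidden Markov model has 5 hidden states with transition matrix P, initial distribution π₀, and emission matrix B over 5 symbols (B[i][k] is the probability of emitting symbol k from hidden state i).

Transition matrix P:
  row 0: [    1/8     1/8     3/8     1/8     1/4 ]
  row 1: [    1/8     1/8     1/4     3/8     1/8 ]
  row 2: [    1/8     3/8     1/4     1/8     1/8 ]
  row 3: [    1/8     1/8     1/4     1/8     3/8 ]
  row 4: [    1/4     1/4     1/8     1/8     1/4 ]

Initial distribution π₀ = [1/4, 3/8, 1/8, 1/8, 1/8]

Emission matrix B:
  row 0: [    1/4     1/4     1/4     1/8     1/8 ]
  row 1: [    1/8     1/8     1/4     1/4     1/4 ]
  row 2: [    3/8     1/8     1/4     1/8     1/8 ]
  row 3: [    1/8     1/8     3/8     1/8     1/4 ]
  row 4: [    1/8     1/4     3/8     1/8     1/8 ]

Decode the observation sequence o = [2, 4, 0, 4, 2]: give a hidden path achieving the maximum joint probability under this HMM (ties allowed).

t=0: δ = [6.250e-02, 9.375e-02, 3.125e-02, 4.688e-02, 4.688e-02]  (obs o_0=2)
t=1: δ = [1.465e-03, 2.930e-03, 2.930e-03, 8.789e-03, 2.197e-03]  ψ = [1, 1, 0, 1, 3]  (obs o_1=4)
t=2: δ = [2.747e-04, 1.373e-04, 8.240e-04, 1.373e-04, 4.120e-04]  ψ = [3, 2, 3, 1, 3]  (obs o_2=0)
t=3: δ = [1.287e-05, 7.725e-05, 2.575e-05, 2.575e-05, 1.287e-05]  ψ = [2, 2, 2, 2, 2]  (obs o_3=4)
t=4: δ = [2.414e-06, 2.414e-06, 4.828e-06, 1.086e-05, 3.621e-06]  ψ = [1, 1, 1, 1, 1]  (obs o_4=2)
backtrack: best end state = 3; path = [1, 3, 2, 1, 3]

path = [1, 3, 2, 1, 3]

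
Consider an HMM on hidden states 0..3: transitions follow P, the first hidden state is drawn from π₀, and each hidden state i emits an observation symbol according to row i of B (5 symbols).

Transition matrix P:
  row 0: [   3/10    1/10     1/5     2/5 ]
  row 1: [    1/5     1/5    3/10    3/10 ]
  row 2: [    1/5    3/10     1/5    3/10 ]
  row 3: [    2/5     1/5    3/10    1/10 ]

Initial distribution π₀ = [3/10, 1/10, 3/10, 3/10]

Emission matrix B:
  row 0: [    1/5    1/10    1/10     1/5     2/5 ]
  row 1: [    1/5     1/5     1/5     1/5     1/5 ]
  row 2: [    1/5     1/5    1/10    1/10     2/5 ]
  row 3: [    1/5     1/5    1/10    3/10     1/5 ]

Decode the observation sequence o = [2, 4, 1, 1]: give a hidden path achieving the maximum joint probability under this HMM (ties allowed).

path = [3, 0, 3, 2]

t=0: δ = [3.000e-02, 2.000e-02, 3.000e-02, 3.000e-02]  (obs o_0=2)
t=1: δ = [4.800e-03, 1.800e-03, 3.600e-03, 2.400e-03]  ψ = [3, 2, 3, 0]  (obs o_1=4)
t=2: δ = [1.440e-04, 2.160e-04, 1.920e-04, 3.840e-04]  ψ = [0, 2, 0, 0]  (obs o_2=1)
t=3: δ = [1.536e-05, 1.536e-05, 2.304e-05, 1.296e-05]  ψ = [3, 3, 3, 1]  (obs o_3=1)
backtrack: best end state = 2; path = [3, 0, 3, 2]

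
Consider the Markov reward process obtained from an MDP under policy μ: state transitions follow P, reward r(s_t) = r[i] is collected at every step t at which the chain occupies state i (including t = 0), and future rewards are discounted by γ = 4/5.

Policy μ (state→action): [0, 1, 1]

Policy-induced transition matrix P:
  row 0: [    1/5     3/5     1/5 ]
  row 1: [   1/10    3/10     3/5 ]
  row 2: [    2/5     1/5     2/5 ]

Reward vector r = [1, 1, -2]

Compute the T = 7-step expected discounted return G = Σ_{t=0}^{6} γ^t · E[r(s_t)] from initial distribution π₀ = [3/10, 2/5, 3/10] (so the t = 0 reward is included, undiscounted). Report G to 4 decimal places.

t=0: π = [0.3000, 0.4000, 0.3000], E[r] = 0.1000, γ^t·E[r] = 0.100000, running G = 0.100000
t=1: π = [0.2200, 0.3600, 0.4200], E[r] = -0.2600, γ^t·E[r] = -0.208000, running G = -0.108000
t=2: π = [0.2480, 0.3240, 0.4280], E[r] = -0.2840, γ^t·E[r] = -0.181760, running G = -0.289760
t=3: π = [0.2532, 0.3316, 0.4152], E[r] = -0.2456, γ^t·E[r] = -0.125747, running G = -0.415507
t=4: π = [0.2499, 0.3344, 0.4157], E[r] = -0.2470, γ^t·E[r] = -0.101188, running G = -0.516695
t=5: π = [0.2497, 0.3334, 0.4169], E[r] = -0.2507, γ^t·E[r] = -0.082161, running G = -0.598856
t=6: π = [0.2500, 0.3332, 0.4167], E[r] = -0.2502, γ^t·E[r] = -0.065594, running G = -0.664450

G = -0.6645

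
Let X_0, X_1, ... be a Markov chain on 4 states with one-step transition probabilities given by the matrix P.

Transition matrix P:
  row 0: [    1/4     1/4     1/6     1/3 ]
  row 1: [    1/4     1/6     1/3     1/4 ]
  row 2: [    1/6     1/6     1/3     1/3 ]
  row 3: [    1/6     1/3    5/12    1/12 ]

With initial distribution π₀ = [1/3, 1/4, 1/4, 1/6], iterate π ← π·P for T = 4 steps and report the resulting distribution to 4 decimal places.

π = [0.2023, 0.2256, 0.3206, 0.2515]

t=0: π = [0.3333, 0.2500, 0.2500, 0.1667]
t=1: π = [0.2153, 0.2222, 0.2917, 0.2708]
t=2: π = [0.2031, 0.2297, 0.3200, 0.2471]
t=3: π = [0.2027, 0.2248, 0.3201, 0.2524]
t=4: π = [0.2023, 0.2256, 0.3206, 0.2515]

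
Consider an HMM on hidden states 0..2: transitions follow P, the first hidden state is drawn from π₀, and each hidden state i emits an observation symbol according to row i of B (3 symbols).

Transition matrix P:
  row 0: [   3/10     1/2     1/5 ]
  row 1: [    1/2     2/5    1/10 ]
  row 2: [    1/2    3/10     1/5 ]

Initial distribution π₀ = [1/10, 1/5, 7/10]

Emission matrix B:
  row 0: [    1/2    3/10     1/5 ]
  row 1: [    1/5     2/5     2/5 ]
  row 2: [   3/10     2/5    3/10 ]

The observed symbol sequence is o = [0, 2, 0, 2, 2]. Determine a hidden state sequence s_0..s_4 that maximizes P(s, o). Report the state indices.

path = [2, 1, 0, 1, 1]

t=0: δ = [5.000e-02, 4.000e-02, 2.100e-01]  (obs o_0=0)
t=1: δ = [2.100e-02, 2.520e-02, 1.260e-02]  ψ = [2, 2, 2]  (obs o_1=2)
t=2: δ = [6.300e-03, 2.100e-03, 1.260e-03]  ψ = [1, 0, 0]  (obs o_2=0)
t=3: δ = [3.780e-04, 1.260e-03, 3.780e-04]  ψ = [0, 0, 0]  (obs o_3=2)
t=4: δ = [1.260e-04, 2.016e-04, 3.780e-05]  ψ = [1, 1, 1]  (obs o_4=2)
backtrack: best end state = 1; path = [2, 1, 0, 1, 1]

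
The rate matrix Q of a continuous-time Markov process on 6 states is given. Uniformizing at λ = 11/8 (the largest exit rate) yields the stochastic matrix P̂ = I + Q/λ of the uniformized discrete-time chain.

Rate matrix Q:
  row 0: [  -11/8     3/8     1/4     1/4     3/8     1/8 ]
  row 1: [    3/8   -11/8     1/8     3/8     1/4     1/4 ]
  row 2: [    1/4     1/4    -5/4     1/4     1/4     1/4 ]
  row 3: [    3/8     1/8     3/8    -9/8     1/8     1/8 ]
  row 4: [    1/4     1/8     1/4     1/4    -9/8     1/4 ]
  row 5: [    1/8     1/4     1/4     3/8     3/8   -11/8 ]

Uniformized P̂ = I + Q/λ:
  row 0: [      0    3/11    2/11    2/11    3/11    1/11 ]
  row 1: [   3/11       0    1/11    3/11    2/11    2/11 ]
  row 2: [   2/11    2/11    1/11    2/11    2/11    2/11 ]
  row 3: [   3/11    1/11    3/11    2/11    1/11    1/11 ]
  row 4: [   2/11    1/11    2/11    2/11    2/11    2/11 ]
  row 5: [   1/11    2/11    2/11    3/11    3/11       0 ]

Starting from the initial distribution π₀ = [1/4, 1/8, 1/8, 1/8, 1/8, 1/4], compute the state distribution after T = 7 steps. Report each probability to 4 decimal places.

t=0: π = [0.2500, 0.1250, 0.1250, 0.1250, 0.1250, 0.2500]
t=1: π = [0.1364, 0.1591, 0.1705, 0.2159, 0.2159, 0.1023]
t=2: π = [0.1818, 0.1260, 0.1715, 0.2056, 0.1839, 0.1312]
t=3: π = [0.1670, 0.1400, 0.1735, 0.2052, 0.1916, 0.1227]
t=4: π = [0.1717, 0.1355, 0.1720, 0.2057, 0.1895, 0.1257]
t=5: π = [0.1702, 0.1369, 0.1726, 0.2056, 0.1901, 0.1247]
t=6: π = [0.1707, 0.1364, 0.1724, 0.2056, 0.1899, 0.1250]
t=7: π = [0.1705, 0.1366, 0.1724, 0.2056, 0.1900, 0.1249]

π = [0.1705, 0.1366, 0.1724, 0.2056, 0.1900, 0.1249]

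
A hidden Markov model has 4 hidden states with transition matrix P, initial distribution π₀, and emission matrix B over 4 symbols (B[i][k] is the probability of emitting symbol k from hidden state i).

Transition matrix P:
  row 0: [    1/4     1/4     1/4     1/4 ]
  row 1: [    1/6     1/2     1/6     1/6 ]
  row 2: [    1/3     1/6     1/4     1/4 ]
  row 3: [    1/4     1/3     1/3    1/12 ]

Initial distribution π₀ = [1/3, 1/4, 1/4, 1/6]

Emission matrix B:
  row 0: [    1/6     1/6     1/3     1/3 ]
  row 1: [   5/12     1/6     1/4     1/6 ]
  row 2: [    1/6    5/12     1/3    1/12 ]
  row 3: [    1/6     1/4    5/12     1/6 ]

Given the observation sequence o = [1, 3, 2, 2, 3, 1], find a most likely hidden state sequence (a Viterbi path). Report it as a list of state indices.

path = [2, 0, 3, 2, 0, 2]

t=0: δ = [5.556e-02, 4.167e-02, 1.042e-01, 4.167e-02]  (obs o_0=1)
t=1: δ = [1.157e-02, 3.472e-03, 2.170e-03, 4.340e-03]  ψ = [2, 1, 2, 2]  (obs o_1=3)
t=2: δ = [9.645e-04, 7.234e-04, 9.645e-04, 1.206e-03]  ψ = [0, 0, 0, 0]  (obs o_2=2)
t=3: δ = [1.072e-04, 1.005e-04, 1.340e-04, 1.005e-04]  ψ = [2, 3, 3, 0]  (obs o_3=2)
t=4: δ = [1.488e-05, 8.372e-06, 2.791e-06, 5.582e-06]  ψ = [2, 1, 2, 2]  (obs o_4=3)
t=5: δ = [6.202e-07, 6.977e-07, 1.550e-06, 9.303e-07]  ψ = [0, 1, 0, 0]  (obs o_5=1)
backtrack: best end state = 2; path = [2, 0, 3, 2, 0, 2]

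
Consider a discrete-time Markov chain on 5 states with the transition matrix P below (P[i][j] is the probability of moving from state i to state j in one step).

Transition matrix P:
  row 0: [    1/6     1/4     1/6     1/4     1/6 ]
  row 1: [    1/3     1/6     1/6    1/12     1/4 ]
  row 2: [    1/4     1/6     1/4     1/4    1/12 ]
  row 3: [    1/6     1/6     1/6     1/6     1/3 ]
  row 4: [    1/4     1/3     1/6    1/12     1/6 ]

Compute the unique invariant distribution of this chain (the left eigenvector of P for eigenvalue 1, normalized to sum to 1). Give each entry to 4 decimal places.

Balance equations π_j = Σ_i π_i·P[i][j]:
  π_0 = 1/6·π_0 + 1/3·π_1 + 1/4·π_2 + 1/6·π_3 + 1/4·π_4
  π_1 = 1/4·π_0 + 1/6·π_1 + 1/6·π_2 + 1/6·π_3 + 1/3·π_4
  π_2 = 1/6·π_0 + 1/6·π_1 + 1/4·π_2 + 1/6·π_3 + 1/6·π_4
  π_3 = 1/4·π_0 + 1/12·π_1 + 1/4·π_2 + 1/6·π_3 + 1/12·π_4
  normalize: π_0 + π_1 + π_2 + π_3 + π_4 = 1
Solving the linear system gives exactly π = [5282/22495, 986/4499, 2/11, 3749/22495, 404/2045].

π = [0.2348, 0.2192, 0.1818, 0.1667, 0.1976]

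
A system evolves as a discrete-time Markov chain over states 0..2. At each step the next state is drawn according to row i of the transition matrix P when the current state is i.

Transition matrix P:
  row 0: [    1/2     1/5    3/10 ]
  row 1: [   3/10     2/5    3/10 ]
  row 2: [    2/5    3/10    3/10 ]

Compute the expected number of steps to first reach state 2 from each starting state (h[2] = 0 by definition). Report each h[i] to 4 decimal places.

h = [3.3333, 3.3333, 0.0000]

First-step conditioning: h[2] = 0; for i ≠ 2, h[i] = 1 + Σ_k P[i][k]·h[k].
  h[0] = 1 + 1/2·h[0] + 1/5·h[1]
  h[1] = 1 + 3/10·h[0] + 2/5·h[1]
Solving the 2×2 linear system over states ≠ 2 gives exactly h = [10/3, 10/3, 0] (h[2] = 0 is the target).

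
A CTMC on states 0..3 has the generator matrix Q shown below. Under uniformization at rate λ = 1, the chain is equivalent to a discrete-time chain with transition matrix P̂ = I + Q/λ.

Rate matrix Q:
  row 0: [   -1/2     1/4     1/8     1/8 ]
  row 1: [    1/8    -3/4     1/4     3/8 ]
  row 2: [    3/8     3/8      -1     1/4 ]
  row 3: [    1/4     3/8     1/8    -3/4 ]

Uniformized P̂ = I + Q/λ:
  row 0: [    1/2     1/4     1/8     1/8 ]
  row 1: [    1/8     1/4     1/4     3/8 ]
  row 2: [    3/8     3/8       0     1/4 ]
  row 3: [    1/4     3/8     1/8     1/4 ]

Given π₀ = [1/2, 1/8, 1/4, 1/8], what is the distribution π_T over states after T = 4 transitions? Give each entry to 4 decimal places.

π = [0.3089, 0.2985, 0.1445, 0.2481]

t=0: π = [0.5000, 0.1250, 0.2500, 0.1250]
t=1: π = [0.3906, 0.2969, 0.1094, 0.2031]
t=2: π = [0.3242, 0.2891, 0.1484, 0.2383]
t=3: π = [0.3135, 0.2983, 0.1426, 0.2456]
t=4: π = [0.3089, 0.2985, 0.1445, 0.2481]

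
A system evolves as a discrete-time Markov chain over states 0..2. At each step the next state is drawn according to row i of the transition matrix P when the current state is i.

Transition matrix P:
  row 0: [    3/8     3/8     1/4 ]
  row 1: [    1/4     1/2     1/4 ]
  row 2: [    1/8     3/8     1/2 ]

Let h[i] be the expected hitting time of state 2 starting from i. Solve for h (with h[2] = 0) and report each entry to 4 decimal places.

h = [4.0000, 4.0000, 0.0000]

First-step conditioning: h[2] = 0; for i ≠ 2, h[i] = 1 + Σ_k P[i][k]·h[k].
  h[0] = 1 + 3/8·h[0] + 3/8·h[1]
  h[1] = 1 + 1/4·h[0] + 1/2·h[1]
Solving the 2×2 linear system over states ≠ 2 gives exactly h = [4, 4, 0] (h[2] = 0 is the target).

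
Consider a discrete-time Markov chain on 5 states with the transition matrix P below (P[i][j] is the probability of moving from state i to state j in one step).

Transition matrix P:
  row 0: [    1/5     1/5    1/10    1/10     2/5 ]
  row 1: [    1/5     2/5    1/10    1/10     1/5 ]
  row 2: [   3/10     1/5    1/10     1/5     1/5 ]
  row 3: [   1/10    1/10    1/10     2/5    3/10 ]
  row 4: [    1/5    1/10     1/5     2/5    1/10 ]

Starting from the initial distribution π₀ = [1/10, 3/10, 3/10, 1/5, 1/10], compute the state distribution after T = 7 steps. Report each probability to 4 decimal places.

π = [0.1861, 0.1872, 0.1240, 0.2632, 0.2396]

t=0: π = [0.1000, 0.3000, 0.3000, 0.2000, 0.1000]
t=1: π = [0.2100, 0.2300, 0.1100, 0.2200, 0.2300]
t=2: π = [0.1890, 0.2010, 0.1230, 0.2460, 0.2410]
t=3: π = [0.1877, 0.1915, 0.1241, 0.2584, 0.2383]
t=4: π = [0.1866, 0.1886, 0.1238, 0.2614, 0.2396]
t=5: π = [0.1862, 0.1876, 0.1240, 0.2627, 0.2395]
t=6: π = [0.1861, 0.1873, 0.1240, 0.2630, 0.2396]
t=7: π = [0.1861, 0.1872, 0.1240, 0.2632, 0.2396]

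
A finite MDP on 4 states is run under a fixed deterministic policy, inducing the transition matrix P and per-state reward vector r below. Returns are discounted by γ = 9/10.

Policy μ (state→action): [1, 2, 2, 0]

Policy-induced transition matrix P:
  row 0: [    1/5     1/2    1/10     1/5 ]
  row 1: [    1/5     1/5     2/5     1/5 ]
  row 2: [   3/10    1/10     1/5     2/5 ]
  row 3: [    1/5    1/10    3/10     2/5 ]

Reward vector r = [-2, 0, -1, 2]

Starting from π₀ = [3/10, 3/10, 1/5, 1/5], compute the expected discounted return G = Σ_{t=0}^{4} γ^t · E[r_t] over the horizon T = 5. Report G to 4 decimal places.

t=0: π = [0.3000, 0.3000, 0.2000, 0.2000], E[r] = -0.4000, γ^t·E[r] = -0.400000, running G = -0.400000
t=1: π = [0.2200, 0.2500, 0.2500, 0.2800], E[r] = -0.1300, γ^t·E[r] = -0.117000, running G = -0.517000
t=2: π = [0.2250, 0.2130, 0.2560, 0.3060], E[r] = -0.0940, γ^t·E[r] = -0.076140, running G = -0.593140
t=3: π = [0.2256, 0.2113, 0.2507, 0.3124], E[r] = -0.0771, γ^t·E[r] = -0.056206, running G = -0.649346
t=4: π = [0.2251, 0.2114, 0.2509, 0.3126], E[r] = -0.0758, γ^t·E[r] = -0.049759, running G = -0.699105

G = -0.6991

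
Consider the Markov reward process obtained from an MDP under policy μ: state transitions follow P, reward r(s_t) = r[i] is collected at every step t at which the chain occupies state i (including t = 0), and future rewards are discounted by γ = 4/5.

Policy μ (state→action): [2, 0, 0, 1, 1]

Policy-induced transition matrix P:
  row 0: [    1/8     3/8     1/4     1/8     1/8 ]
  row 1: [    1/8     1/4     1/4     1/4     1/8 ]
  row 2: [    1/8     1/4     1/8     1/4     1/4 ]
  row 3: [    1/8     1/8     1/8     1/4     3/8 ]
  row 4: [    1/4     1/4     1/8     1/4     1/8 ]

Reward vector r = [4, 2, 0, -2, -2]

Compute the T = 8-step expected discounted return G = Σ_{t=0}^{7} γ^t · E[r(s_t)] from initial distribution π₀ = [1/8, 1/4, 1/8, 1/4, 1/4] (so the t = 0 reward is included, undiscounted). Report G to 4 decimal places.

t=0: π = [0.1250, 0.2500, 0.1250, 0.2500, 0.2500], E[r] = 0.0000, γ^t·E[r] = 0.000000, running G = 0.000000
t=1: π = [0.1563, 0.2344, 0.1719, 0.2344, 0.2031], E[r] = 0.2188, γ^t·E[r] = 0.175000, running G = 0.175000
t=2: π = [0.1504, 0.2402, 0.1738, 0.2305, 0.2051], E[r] = 0.2109, γ^t·E[r] = 0.135000, running G = 0.310000
t=3: π = [0.1506, 0.2400, 0.1738, 0.2312, 0.2043], E[r] = 0.2114, γ^t·E[r] = 0.108250, running G = 0.418250
t=4: π = [0.1505, 0.2399, 0.1738, 0.2312, 0.2045], E[r] = 0.2106, γ^t·E[r] = 0.086275, running G = 0.504525
t=5: π = [0.1506, 0.2399, 0.1738, 0.2312, 0.2045], E[r] = 0.2107, γ^t·E[r] = 0.069043, running G = 0.573568
t=6: π = [0.1506, 0.2399, 0.1738, 0.2312, 0.2045], E[r] = 0.2107, γ^t·E[r] = 0.055235, running G = 0.628803
t=7: π = [0.1506, 0.2399, 0.1738, 0.2312, 0.2045], E[r] = 0.2107, γ^t·E[r] = 0.044188, running G = 0.672991

G = 0.6730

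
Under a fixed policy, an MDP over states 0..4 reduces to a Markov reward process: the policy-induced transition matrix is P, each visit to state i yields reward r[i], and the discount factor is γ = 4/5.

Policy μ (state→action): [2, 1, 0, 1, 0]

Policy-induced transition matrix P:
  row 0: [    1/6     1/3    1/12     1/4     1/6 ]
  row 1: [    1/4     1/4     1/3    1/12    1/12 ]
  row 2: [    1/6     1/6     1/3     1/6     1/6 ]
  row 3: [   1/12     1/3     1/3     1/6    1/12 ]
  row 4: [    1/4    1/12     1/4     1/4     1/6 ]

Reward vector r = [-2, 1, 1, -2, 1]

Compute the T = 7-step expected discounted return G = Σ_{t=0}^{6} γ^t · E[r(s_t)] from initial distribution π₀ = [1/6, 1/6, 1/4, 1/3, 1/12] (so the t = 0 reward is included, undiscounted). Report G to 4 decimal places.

t=0: π = [0.1667, 0.1667, 0.2500, 0.3333, 0.0833], E[r] = -0.5000, γ^t·E[r] = -0.500000, running G = -0.500000
t=1: π = [0.1597, 0.2569, 0.2847, 0.1736, 0.1250], E[r] = 0.0000, γ^t·E[r] = 0.000000, running G = -0.500000
t=2: π = [0.1840, 0.2332, 0.2830, 0.1690, 0.1308], E[r] = -0.0590, γ^t·E[r] = -0.037778, running G = -0.537778
t=3: π = [0.1829, 0.2340, 0.2764, 0.1735, 0.1332], E[r] = -0.0692, γ^t·E[r] = -0.035407, running G = -0.573185
t=4: π = [0.1828, 0.2345, 0.2765, 0.1735, 0.1327], E[r] = -0.0689, γ^t·E[r] = -0.028237, running G = -0.601422
t=5: π = [0.1828, 0.2345, 0.2766, 0.1734, 0.1327], E[r] = -0.0687, γ^t·E[r] = -0.022505, running G = -0.623928
t=6: π = [0.1828, 0.2345, 0.2766, 0.1734, 0.1327], E[r] = -0.0687, γ^t·E[r] = -0.018004, running G = -0.641932

G = -0.6419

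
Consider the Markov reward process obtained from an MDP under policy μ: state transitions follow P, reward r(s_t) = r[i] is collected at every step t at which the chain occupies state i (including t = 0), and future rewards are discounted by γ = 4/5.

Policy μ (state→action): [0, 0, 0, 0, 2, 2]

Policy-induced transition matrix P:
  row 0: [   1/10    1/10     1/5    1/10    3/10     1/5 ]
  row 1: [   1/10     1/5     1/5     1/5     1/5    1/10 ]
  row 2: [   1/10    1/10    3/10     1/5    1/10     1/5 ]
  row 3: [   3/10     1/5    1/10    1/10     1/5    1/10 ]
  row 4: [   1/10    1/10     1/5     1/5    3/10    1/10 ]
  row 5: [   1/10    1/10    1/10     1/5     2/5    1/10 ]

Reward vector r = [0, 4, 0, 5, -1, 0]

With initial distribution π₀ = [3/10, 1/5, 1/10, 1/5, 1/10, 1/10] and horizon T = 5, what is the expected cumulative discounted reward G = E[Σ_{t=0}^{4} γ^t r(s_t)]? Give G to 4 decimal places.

t=0: π = [0.3000, 0.2000, 0.1000, 0.2000, 0.1000, 0.1000], E[r] = 1.7000, γ^t·E[r] = 1.700000, running G = 1.700000
t=1: π = [0.1400, 0.1400, 0.1800, 0.1500, 0.2500, 0.1400], E[r] = 1.0600, γ^t·E[r] = 0.848000, running G = 2.548000
t=2: π = [0.1300, 0.1290, 0.1890, 0.1710, 0.2490, 0.1320], E[r] = 1.1220, γ^t·E[r] = 0.718080, running G = 3.266080
t=3: π = [0.1342, 0.1300, 0.1886, 0.1699, 0.2454, 0.1319], E[r] = 1.1241, γ^t·E[r] = 0.575539, running G = 3.841619
t=4: π = [0.1340, 0.1300, 0.1887, 0.1696, 0.2455, 0.1323], E[r] = 1.1224, γ^t·E[r] = 0.459747, running G = 4.301367

G = 4.3014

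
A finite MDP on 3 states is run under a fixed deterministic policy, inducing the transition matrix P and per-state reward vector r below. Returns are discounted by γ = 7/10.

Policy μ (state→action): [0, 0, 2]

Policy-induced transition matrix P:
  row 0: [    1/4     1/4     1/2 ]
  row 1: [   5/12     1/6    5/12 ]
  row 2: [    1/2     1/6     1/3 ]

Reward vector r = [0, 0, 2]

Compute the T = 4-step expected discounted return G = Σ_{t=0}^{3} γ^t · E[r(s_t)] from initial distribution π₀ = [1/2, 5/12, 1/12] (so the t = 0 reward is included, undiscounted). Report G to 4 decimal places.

t=0: π = [0.5000, 0.4167, 0.0833], E[r] = 0.1667, γ^t·E[r] = 0.166667, running G = 0.166667
t=1: π = [0.3403, 0.2083, 0.4514], E[r] = 0.9028, γ^t·E[r] = 0.631944, running G = 0.798611
t=2: π = [0.3976, 0.1950, 0.4074], E[r] = 0.8148, γ^t·E[r] = 0.399259, running G = 1.197870
t=3: π = [0.3844, 0.1998, 0.4158], E[r] = 0.8317, γ^t·E[r] = 0.285271, running G = 1.483141

G = 1.4831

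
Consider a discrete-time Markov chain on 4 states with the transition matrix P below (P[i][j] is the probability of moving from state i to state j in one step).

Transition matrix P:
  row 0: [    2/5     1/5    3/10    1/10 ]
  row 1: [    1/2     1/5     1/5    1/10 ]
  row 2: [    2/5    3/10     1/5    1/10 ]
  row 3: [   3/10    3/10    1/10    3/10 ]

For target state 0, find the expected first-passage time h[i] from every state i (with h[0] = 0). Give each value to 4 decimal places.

h = [0.0000, 2.1918, 2.4110, 2.7123]

First-step conditioning: h[0] = 0; for i ≠ 0, h[i] = 1 + Σ_k P[i][k]·h[k].
  h[1] = 1 + 1/5·h[1] + 1/5·h[2] + 1/10·h[3]
  h[2] = 1 + 3/10·h[1] + 1/5·h[2] + 1/10·h[3]
  h[3] = 1 + 3/10·h[1] + 1/10·h[2] + 3/10·h[3]
Solving the 3×3 linear system over states ≠ 0 gives exactly h = [0, 160/73, 176/73, 198/73] (h[0] = 0 is the target).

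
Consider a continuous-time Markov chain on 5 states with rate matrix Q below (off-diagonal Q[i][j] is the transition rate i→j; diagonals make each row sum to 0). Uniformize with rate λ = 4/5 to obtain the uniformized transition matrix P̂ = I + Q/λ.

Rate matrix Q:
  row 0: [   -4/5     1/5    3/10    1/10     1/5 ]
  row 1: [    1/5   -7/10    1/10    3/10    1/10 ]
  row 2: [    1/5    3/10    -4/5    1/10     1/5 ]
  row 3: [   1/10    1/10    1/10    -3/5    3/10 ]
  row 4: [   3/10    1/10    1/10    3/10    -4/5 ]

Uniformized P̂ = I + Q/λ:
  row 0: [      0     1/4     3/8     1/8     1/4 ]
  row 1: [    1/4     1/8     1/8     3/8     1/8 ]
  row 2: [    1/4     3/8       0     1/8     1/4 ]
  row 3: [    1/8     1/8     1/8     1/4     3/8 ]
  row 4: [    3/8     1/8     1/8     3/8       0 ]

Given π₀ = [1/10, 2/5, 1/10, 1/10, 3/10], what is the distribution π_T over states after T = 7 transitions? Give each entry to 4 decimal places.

π = [0.1953, 0.1881, 0.1542, 0.2556, 0.2067]

t=0: π = [0.1000, 0.4000, 0.1000, 0.1000, 0.3000]
t=1: π = [0.2500, 0.1625, 0.1375, 0.3125, 0.1375]
t=2: π = [0.1656, 0.1906, 0.1703, 0.2391, 0.2344]
t=3: π = [0.2080, 0.1883, 0.1451, 0.2611, 0.1975]
t=4: π = [0.1900, 0.1873, 0.1589, 0.2541, 0.2097]
t=5: π = [0.1969, 0.1885, 0.1527, 0.2560, 0.2059]
t=6: π = [0.1945, 0.1878, 0.1552, 0.2556, 0.2070]
t=7: π = [0.1953, 0.1881, 0.1542, 0.2556, 0.2067]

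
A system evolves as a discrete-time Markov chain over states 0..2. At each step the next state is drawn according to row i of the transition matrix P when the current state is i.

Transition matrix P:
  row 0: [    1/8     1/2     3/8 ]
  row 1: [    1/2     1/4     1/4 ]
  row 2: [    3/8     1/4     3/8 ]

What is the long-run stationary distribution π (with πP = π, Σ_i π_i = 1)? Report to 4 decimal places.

π = [0.3333, 0.3333, 0.3333]

Balance equations π_j = Σ_i π_i·P[i][j]:
  π_0 = 1/8·π_0 + 1/2·π_1 + 3/8·π_2
  π_1 = 1/2·π_0 + 1/4·π_1 + 1/4·π_2
  normalize: π_0 + π_1 + π_2 = 1
Solving the linear system gives exactly π = [1/3, 1/3, 1/3].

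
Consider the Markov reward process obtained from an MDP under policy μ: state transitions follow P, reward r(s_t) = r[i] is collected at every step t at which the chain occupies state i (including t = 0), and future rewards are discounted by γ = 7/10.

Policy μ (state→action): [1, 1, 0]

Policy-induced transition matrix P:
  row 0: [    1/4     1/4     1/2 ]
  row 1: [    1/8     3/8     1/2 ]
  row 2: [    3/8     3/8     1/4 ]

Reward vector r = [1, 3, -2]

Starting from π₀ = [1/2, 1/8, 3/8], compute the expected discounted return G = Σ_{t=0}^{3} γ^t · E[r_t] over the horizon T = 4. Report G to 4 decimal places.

G = 0.8125

t=0: π = [0.5000, 0.1250, 0.3750], E[r] = 0.1250, γ^t·E[r] = 0.125000, running G = 0.125000
t=1: π = [0.2813, 0.3125, 0.4063], E[r] = 0.4063, γ^t·E[r] = 0.284375, running G = 0.409375
t=2: π = [0.2617, 0.3398, 0.3984], E[r] = 0.4844, γ^t·E[r] = 0.237344, running G = 0.646719
t=3: π = [0.2573, 0.3423, 0.4004], E[r] = 0.4834, γ^t·E[r] = 0.165806, running G = 0.812524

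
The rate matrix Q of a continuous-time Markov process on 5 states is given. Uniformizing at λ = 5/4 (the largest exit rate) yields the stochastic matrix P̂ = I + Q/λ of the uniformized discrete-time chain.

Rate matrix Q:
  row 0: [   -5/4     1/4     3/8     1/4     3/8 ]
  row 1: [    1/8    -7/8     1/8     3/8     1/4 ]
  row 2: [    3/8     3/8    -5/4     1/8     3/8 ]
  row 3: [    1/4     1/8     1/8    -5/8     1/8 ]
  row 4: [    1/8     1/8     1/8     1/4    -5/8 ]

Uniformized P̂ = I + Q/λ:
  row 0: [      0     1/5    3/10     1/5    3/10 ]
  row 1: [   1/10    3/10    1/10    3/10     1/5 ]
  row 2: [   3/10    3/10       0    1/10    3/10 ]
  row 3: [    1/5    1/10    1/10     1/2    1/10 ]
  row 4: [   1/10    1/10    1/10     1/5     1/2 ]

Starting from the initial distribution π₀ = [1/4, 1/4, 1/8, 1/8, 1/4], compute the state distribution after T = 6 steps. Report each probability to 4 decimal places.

t=0: π = [0.2500, 0.2500, 0.1250, 0.1250, 0.2500]
t=1: π = [0.1125, 0.2000, 0.1375, 0.2500, 0.3000]
t=2: π = [0.1413, 0.1788, 0.1088, 0.2813, 0.2900]
t=3: π = [0.1358, 0.1716, 0.1174, 0.2914, 0.2839]
t=4: π = [0.1390, 0.1714, 0.1154, 0.2928, 0.2813]
t=5: π = [0.1385, 0.1713, 0.1163, 0.2934, 0.2806]
t=6: π = [0.1388, 0.1714, 0.1161, 0.2935, 0.2803]

π = [0.1388, 0.1714, 0.1161, 0.2935, 0.2803]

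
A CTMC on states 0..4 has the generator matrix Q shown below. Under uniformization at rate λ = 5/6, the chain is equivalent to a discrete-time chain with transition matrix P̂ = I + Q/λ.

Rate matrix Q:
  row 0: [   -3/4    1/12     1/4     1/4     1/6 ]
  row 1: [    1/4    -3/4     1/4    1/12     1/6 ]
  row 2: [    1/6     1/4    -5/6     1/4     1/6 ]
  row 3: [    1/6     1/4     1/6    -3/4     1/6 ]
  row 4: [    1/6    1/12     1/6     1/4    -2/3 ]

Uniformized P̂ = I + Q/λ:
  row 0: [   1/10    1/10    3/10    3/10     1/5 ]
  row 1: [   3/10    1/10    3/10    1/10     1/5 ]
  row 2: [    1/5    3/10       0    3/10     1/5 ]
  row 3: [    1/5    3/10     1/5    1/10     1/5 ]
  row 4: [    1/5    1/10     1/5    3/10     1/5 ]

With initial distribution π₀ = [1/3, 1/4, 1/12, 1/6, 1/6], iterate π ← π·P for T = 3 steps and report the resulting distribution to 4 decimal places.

π = [0.1996, 0.1825, 0.2016, 0.2163, 0.2000]

t=0: π = [0.3333, 0.2500, 0.0833, 0.1667, 0.1667]
t=1: π = [0.1917, 0.1500, 0.2417, 0.2167, 0.2000]
t=2: π = [0.1958, 0.1917, 0.1858, 0.2267, 0.2000]
t=3: π = [0.1996, 0.1825, 0.2016, 0.2163, 0.2000]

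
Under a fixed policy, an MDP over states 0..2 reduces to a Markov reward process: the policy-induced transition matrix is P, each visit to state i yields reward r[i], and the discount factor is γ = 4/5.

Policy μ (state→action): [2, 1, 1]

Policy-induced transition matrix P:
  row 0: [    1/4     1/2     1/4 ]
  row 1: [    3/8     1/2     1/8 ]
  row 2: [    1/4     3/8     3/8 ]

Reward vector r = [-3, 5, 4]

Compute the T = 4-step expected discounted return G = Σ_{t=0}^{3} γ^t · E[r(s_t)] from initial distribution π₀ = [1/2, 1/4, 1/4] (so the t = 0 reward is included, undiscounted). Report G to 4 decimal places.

t=0: π = [0.5000, 0.2500, 0.2500], E[r] = 0.7500, γ^t·E[r] = 0.750000, running G = 0.750000
t=1: π = [0.2813, 0.4688, 0.2500], E[r] = 2.5000, γ^t·E[r] = 2.000000, running G = 2.750000
t=2: π = [0.3086, 0.4688, 0.2227], E[r] = 2.3086, γ^t·E[r] = 1.477500, running G = 4.227500
t=3: π = [0.3086, 0.4722, 0.2192], E[r] = 2.3120, γ^t·E[r] = 1.183750, running G = 5.411250

G = 5.4113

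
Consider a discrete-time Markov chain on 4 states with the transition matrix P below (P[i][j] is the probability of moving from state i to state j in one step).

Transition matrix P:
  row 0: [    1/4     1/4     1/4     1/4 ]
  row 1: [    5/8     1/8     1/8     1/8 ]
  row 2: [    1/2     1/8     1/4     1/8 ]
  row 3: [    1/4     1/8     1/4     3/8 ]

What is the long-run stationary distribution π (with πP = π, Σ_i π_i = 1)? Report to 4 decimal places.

π = [0.3714, 0.1714, 0.2286, 0.2286]

Balance equations π_j = Σ_i π_i·P[i][j]:
  π_0 = 1/4·π_0 + 5/8·π_1 + 1/2·π_2 + 1/4·π_3
  π_1 = 1/4·π_0 + 1/8·π_1 + 1/8·π_2 + 1/8·π_3
  π_2 = 1/4·π_0 + 1/8·π_1 + 1/4·π_2 + 1/4·π_3
  normalize: π_0 + π_1 + π_2 + π_3 = 1
Solving the linear system gives exactly π = [13/35, 6/35, 8/35, 8/35].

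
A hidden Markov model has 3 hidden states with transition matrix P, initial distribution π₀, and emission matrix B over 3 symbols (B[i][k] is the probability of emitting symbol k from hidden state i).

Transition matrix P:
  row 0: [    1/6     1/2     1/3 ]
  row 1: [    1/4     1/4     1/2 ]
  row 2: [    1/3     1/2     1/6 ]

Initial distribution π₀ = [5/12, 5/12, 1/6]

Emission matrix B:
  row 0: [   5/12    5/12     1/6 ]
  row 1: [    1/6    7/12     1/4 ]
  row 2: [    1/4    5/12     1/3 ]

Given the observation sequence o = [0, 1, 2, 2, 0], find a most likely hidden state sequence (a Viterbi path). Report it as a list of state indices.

t=0: δ = [1.736e-01, 6.944e-02, 4.167e-02]  (obs o_0=0)
t=1: δ = [1.206e-02, 5.064e-02, 2.411e-02]  ψ = [0, 0, 0]  (obs o_1=1)
t=2: δ = [2.110e-03, 3.165e-03, 8.439e-03]  ψ = [1, 1, 1]  (obs o_2=2)
t=3: δ = [4.689e-04, 1.055e-03, 5.275e-04]  ψ = [2, 2, 1]  (obs o_3=2)
t=4: δ = [1.099e-04, 4.396e-05, 1.319e-04]  ψ = [1, 1, 1]  (obs o_4=0)
backtrack: best end state = 2; path = [0, 1, 2, 1, 2]

path = [0, 1, 2, 1, 2]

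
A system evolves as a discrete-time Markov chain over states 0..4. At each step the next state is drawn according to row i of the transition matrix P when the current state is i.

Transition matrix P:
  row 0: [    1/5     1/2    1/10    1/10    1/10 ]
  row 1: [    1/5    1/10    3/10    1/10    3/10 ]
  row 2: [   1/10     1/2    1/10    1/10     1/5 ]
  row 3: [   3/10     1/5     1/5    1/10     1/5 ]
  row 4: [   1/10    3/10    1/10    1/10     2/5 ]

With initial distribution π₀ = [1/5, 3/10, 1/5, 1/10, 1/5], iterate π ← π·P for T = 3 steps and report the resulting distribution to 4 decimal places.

t=0: π = [0.2000, 0.3000, 0.2000, 0.1000, 0.2000]
t=1: π = [0.1700, 0.3100, 0.1700, 0.1000, 0.2500]
t=2: π = [0.1680, 0.2960, 0.1720, 0.1000, 0.2640]
t=3: π = [0.1664, 0.2988, 0.1692, 0.1000, 0.2656]

π = [0.1664, 0.2988, 0.1692, 0.1000, 0.2656]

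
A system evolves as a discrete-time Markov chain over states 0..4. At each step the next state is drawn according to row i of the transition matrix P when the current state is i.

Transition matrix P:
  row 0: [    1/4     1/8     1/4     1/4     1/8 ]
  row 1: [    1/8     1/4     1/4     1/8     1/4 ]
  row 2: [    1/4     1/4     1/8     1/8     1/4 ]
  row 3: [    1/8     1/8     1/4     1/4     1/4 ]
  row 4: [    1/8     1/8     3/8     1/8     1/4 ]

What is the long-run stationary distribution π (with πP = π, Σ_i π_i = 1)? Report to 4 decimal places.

Balance equations π_j = Σ_i π_i·P[i][j]:
  π_0 = 1/4·π_0 + 1/8·π_1 + 1/4·π_2 + 1/8·π_3 + 1/8·π_4
  π_1 = 1/8·π_0 + 1/4·π_1 + 1/4·π_2 + 1/8·π_3 + 1/8·π_4
  π_2 = 1/4·π_0 + 1/4·π_1 + 1/8·π_2 + 1/4·π_3 + 3/8·π_4
  π_3 = 1/4·π_0 + 1/8·π_1 + 1/8·π_2 + 1/4·π_3 + 1/8·π_4
  normalize: π_0 + π_1 + π_2 + π_3 + π_4 = 1
Solving the linear system gives exactly π = [18/101, 18/101, 25/101, 17/101, 23/101].

π = [0.1782, 0.1782, 0.2475, 0.1683, 0.2277]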